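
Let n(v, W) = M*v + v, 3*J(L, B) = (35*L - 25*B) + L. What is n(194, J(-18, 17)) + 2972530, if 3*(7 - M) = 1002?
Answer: 2909286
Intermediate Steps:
M = -327 (M = 7 - 1/3*1002 = 7 - 334 = -327)
J(L, B) = 12*L - 25*B/3 (J(L, B) = ((35*L - 25*B) + L)/3 = ((-25*B + 35*L) + L)/3 = (-25*B + 36*L)/3 = 12*L - 25*B/3)
n(v, W) = -326*v (n(v, W) = -327*v + v = -326*v)
n(194, J(-18, 17)) + 2972530 = -326*194 + 2972530 = -63244 + 2972530 = 2909286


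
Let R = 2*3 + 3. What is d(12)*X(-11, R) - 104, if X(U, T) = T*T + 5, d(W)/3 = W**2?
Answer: 37048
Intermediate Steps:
d(W) = 3*W**2
R = 9 (R = 6 + 3 = 9)
X(U, T) = 5 + T**2 (X(U, T) = T**2 + 5 = 5 + T**2)
d(12)*X(-11, R) - 104 = (3*12**2)*(5 + 9**2) - 104 = (3*144)*(5 + 81) - 104 = 432*86 - 104 = 37152 - 104 = 37048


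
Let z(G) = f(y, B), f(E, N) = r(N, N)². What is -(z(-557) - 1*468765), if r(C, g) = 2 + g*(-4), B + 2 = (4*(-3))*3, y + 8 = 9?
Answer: 445049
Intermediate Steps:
y = 1 (y = -8 + 9 = 1)
B = -38 (B = -2 + (4*(-3))*3 = -2 - 12*3 = -2 - 36 = -38)
r(C, g) = 2 - 4*g
f(E, N) = (2 - 4*N)²
z(G) = 23716 (z(G) = 4*(-1 + 2*(-38))² = 4*(-1 - 76)² = 4*(-77)² = 4*5929 = 23716)
-(z(-557) - 1*468765) = -(23716 - 1*468765) = -(23716 - 468765) = -1*(-445049) = 445049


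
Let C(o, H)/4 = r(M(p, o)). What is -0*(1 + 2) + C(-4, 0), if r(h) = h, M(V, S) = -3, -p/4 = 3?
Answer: -12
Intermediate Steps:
p = -12 (p = -4*3 = -12)
C(o, H) = -12 (C(o, H) = 4*(-3) = -12)
-0*(1 + 2) + C(-4, 0) = -0*(1 + 2) - 12 = -0*3 - 12 = -14*0 - 12 = 0 - 12 = -12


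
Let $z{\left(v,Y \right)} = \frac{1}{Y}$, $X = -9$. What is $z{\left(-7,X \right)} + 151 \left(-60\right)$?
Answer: $- \frac{81541}{9} \approx -9060.1$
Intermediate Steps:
$z{\left(-7,X \right)} + 151 \left(-60\right) = \frac{1}{-9} + 151 \left(-60\right) = - \frac{1}{9} - 9060 = - \frac{81541}{9}$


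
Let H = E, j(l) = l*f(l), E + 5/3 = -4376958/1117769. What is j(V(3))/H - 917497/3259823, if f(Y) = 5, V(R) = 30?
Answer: -236693339817499/8717567221391 ≈ -27.151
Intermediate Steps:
E = -18719719/3353307 (E = -5/3 - 4376958/1117769 = -18719719/3353307 ≈ -5.5825)
j(l) = 5*l (j(l) = l*5 = 5*l)
H = -18719719/3353307 ≈ -5.5825
j(V(3))/H - 917497/3259823 = (5*30)/(-18719719/3353307) - 917497/3259823 = 150*(-3353307/18719719) - 917497*1/3259823 = -502996050/18719719 - 131071/465689 = -236693339817499/8717567221391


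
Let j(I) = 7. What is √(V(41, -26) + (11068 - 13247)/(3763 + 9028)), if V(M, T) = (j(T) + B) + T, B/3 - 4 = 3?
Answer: √299347773/12791 ≈ 1.3526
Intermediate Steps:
B = 21 (B = 12 + 3*3 = 12 + 9 = 21)
V(M, T) = 28 + T (V(M, T) = (7 + 21) + T = 28 + T)
√(V(41, -26) + (11068 - 13247)/(3763 + 9028)) = √((28 - 26) + (11068 - 13247)/(3763 + 9028)) = √(2 - 2179/12791) = √(23403/12791) = √299347773/12791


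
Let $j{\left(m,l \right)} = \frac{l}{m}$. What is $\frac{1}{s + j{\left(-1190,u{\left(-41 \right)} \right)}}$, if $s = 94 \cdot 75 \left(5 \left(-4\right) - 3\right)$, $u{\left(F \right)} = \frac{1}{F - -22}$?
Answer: $- \frac{22610}{3666211499} \approx -6.1671 \cdot 10^{-6}$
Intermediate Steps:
$u{\left(F \right)} = \frac{1}{22 + F}$ ($u{\left(F \right)} = \frac{1}{F + \left(-3 + 25\right)} = \frac{1}{F + 22} = \frac{1}{22 + F}$)
$s = -162150$ ($s = 94 \cdot 75 \left(-20 - 3\right) = 94 \cdot 75 \left(-23\right) = 94 \left(-1725\right) = -162150$)
$\frac{1}{s + j{\left(-1190,u{\left(-41 \right)} \right)}} = \frac{1}{-162150 + \frac{1}{\left(22 - 41\right) \left(-1190\right)}} = \frac{1}{-162150 + \frac{1}{-19} \left(- \frac{1}{1190}\right)} = \frac{1}{-162150 - - \frac{1}{22610}} = \frac{1}{-162150 + \frac{1}{22610}} = \frac{1}{- \frac{3666211499}{22610}} = - \frac{22610}{3666211499}$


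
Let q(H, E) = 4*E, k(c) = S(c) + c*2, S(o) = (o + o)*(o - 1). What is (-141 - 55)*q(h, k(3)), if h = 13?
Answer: -14112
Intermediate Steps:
S(o) = 2*o*(-1 + o) (S(o) = (2*o)*(-1 + o) = 2*o*(-1 + o))
k(c) = 2*c + 2*c*(-1 + c) (k(c) = 2*c*(-1 + c) + c*2 = 2*c*(-1 + c) + 2*c = 2*c + 2*c*(-1 + c))
(-141 - 55)*q(h, k(3)) = (-141 - 55)*(4*(2*3**2)) = -784*2*9 = -784*18 = -196*72 = -14112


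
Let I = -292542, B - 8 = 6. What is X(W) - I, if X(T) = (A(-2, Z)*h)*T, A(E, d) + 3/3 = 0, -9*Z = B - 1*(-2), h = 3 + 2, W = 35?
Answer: 292367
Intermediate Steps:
B = 14 (B = 8 + 6 = 14)
h = 5
Z = -16/9 (Z = -(14 - 1*(-2))/9 = -(14 + 2)/9 = -⅑*16 = -16/9 ≈ -1.7778)
A(E, d) = -1 (A(E, d) = -1 + 0 = -1)
X(T) = -5*T (X(T) = (-1*5)*T = -5*T)
X(W) - I = -5*35 - 1*(-292542) = -175 + 292542 = 292367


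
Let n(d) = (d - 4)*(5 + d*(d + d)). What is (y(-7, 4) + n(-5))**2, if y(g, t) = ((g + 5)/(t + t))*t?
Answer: 246016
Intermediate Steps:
y(g, t) = 5/2 + g/2 (y(g, t) = ((5 + g)/((2*t)))*t = ((5 + g)*(1/(2*t)))*t = ((5 + g)/(2*t))*t = 5/2 + g/2)
n(d) = (-4 + d)*(5 + 2*d**2) (n(d) = (-4 + d)*(5 + d*(2*d)) = (-4 + d)*(5 + 2*d**2))
(y(-7, 4) + n(-5))**2 = ((5/2 + (1/2)*(-7)) + (-20 - 8*(-5)**2 + 2*(-5)**3 + 5*(-5)))**2 = ((5/2 - 7/2) + (-20 - 8*25 + 2*(-125) - 25))**2 = (-1 + (-20 - 200 - 250 - 25))**2 = (-1 - 495)**2 = (-496)**2 = 246016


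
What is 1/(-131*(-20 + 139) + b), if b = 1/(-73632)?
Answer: -73632/1147849249 ≈ -6.4148e-5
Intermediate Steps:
b = -1/73632 ≈ -1.3581e-5
1/(-131*(-20 + 139) + b) = 1/(-131*(-20 + 139) - 1/73632) = 1/(-131*119 - 1/73632) = 1/(-15589 - 1/73632) = 1/(-1147849249/73632) = -73632/1147849249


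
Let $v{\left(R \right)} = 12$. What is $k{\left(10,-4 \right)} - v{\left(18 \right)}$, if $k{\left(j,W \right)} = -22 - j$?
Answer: $-44$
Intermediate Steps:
$k{\left(10,-4 \right)} - v{\left(18 \right)} = \left(-22 - 10\right) - 12 = -32 - 12 = -44$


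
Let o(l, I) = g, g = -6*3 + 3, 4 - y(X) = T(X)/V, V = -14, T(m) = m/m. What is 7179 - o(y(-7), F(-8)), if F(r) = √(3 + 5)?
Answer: 7194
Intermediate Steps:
T(m) = 1
F(r) = 2*√2 (F(r) = √8 = 2*√2)
y(X) = 57/14 (y(X) = 4 - 1/(-14) = 4 - (-1)/14 = 4 - 1*(-1/14) = 4 + 1/14 = 57/14)
g = -15 (g = -18 + 3 = -15)
o(l, I) = -15
7179 - o(y(-7), F(-8)) = 7179 - 1*(-15) = 7179 + 15 = 7194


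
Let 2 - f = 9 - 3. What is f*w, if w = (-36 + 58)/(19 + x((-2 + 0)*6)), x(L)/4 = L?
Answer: 88/29 ≈ 3.0345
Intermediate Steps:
f = -4 (f = 2 - (9 - 3) = 2 - 1*6 = 2 - 6 = -4)
x(L) = 4*L
w = -22/29 (w = (-36 + 58)/(19 + 4*((-2 + 0)*6)) = 22/(19 + 4*(-2*6)) = 22/(19 + 4*(-12)) = 22/(19 - 48) = 22/(-29) = 22*(-1/29) = -22/29 ≈ -0.75862)
f*w = -4*(-22/29) = 88/29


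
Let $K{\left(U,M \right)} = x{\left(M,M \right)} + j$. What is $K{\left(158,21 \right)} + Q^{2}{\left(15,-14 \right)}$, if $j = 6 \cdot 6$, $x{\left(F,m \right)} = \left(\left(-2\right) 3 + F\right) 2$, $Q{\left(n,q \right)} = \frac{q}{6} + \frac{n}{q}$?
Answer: $\frac{136873}{1764} \approx 77.592$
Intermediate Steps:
$Q{\left(n,q \right)} = \frac{q}{6} + \frac{n}{q}$ ($Q{\left(n,q \right)} = q \frac{1}{6} + \frac{n}{q} = \frac{q}{6} + \frac{n}{q}$)
$x{\left(F,m \right)} = -12 + 2 F$ ($x{\left(F,m \right)} = \left(-6 + F\right) 2 = -12 + 2 F$)
$j = 36$
$K{\left(U,M \right)} = 24 + 2 M$ ($K{\left(U,M \right)} = \left(-12 + 2 M\right) + 36 = 24 + 2 M$)
$K{\left(158,21 \right)} + Q^{2}{\left(15,-14 \right)} = \left(24 + 2 \cdot 21\right) + \left(\frac{1}{6} \left(-14\right) + \frac{15}{-14}\right)^{2} = \left(24 + 42\right) + \left(- \frac{7}{3} + 15 \left(- \frac{1}{14}\right)\right)^{2} = 66 + \left(- \frac{7}{3} - \frac{15}{14}\right)^{2} = 66 + \left(- \frac{143}{42}\right)^{2} = 66 + \frac{20449}{1764} = \frac{136873}{1764}$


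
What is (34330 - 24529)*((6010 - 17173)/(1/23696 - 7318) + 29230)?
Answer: 49680883689935058/173407327 ≈ 2.8650e+8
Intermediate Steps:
(34330 - 24529)*((6010 - 17173)/(1/23696 - 7318) + 29230) = 9801*(-11163/(1/23696 - 7318) + 29230) = 9801*(-11163/(-173407327/23696) + 29230) = 9801*(-11163*(-23696/173407327) + 29230) = 9801*(264518448/173407327 + 29230) = 9801*(5068960686658/173407327) = 49680883689935058/173407327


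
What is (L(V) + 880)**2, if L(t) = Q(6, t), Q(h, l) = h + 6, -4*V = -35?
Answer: 795664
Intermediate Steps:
V = 35/4 (V = -1/4*(-35) = 35/4 ≈ 8.7500)
Q(h, l) = 6 + h
L(t) = 12 (L(t) = 6 + 6 = 12)
(L(V) + 880)**2 = (12 + 880)**2 = 892**2 = 795664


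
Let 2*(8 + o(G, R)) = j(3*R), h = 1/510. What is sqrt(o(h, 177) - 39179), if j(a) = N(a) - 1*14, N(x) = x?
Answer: I*sqrt(155714)/2 ≈ 197.3*I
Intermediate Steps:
h = 1/510 ≈ 0.0019608
j(a) = -14 + a (j(a) = a - 1*14 = a - 14 = -14 + a)
o(G, R) = -15 + 3*R/2 (o(G, R) = -8 + (-14 + 3*R)/2 = -8 + (-7 + 3*R/2) = -15 + 3*R/2)
sqrt(o(h, 177) - 39179) = sqrt((-15 + (3/2)*177) - 39179) = sqrt((-15 + 531/2) - 39179) = sqrt(501/2 - 39179) = sqrt(-77857/2) = I*sqrt(155714)/2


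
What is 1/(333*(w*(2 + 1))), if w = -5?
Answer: -1/4995 ≈ -0.00020020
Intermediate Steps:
1/(333*(w*(2 + 1))) = 1/(333*(-5*(2 + 1))) = 1/(333*(-5*3)) = 1/(333*(-15)) = 1/(-4995) = -1/4995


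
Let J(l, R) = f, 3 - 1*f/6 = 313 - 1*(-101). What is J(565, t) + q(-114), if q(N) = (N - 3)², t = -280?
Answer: 11223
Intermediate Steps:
f = -2466 (f = 18 - 6*(313 - 1*(-101)) = 18 - 6*(313 + 101) = 18 - 6*414 = 18 - 2484 = -2466)
J(l, R) = -2466
q(N) = (-3 + N)²
J(565, t) + q(-114) = -2466 + (-3 - 114)² = -2466 + (-117)² = -2466 + 13689 = 11223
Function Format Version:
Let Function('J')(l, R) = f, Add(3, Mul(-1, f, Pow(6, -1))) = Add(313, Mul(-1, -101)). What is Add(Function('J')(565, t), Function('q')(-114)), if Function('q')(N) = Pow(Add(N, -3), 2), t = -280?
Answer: 11223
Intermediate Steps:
f = -2466 (f = Add(18, Mul(-6, Add(313, Mul(-1, -101)))) = Add(18, Mul(-6, Add(313, 101))) = Add(18, Mul(-6, 414)) = Add(18, -2484) = -2466)
Function('J')(l, R) = -2466
Function('q')(N) = Pow(Add(-3, N), 2)
Add(Function('J')(565, t), Function('q')(-114)) = Add(-2466, Pow(Add(-3, -114), 2)) = Add(-2466, Pow(-117, 2)) = Add(-2466, 13689) = 11223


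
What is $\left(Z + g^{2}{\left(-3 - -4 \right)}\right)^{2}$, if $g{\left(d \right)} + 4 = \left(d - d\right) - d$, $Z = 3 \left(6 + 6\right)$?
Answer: $3721$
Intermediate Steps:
$Z = 36$ ($Z = 3 \cdot 12 = 36$)
$g{\left(d \right)} = -4 - d$ ($g{\left(d \right)} = -4 + \left(\left(d - d\right) - d\right) = -4 + \left(0 - d\right) = -4 - d$)
$\left(Z + g^{2}{\left(-3 - -4 \right)}\right)^{2} = \left(36 + \left(-4 - \left(-3 - -4\right)\right)^{2}\right)^{2} = \left(36 + \left(-4 - \left(-3 + 4\right)\right)^{2}\right)^{2} = \left(36 + \left(-4 - 1\right)^{2}\right)^{2} = \left(36 + \left(-5\right)^{2}\right)^{2} = \left(36 + 25\right)^{2} = 61^{2} = 3721$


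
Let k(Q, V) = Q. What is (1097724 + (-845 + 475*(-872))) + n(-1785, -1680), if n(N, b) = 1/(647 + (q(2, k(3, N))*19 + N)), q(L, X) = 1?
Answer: 763917800/1119 ≈ 6.8268e+5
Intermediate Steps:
n(N, b) = 1/(666 + N) (n(N, b) = 1/(647 + (1*19 + N)) = 1/(647 + (19 + N)) = 1/(666 + N))
(1097724 + (-845 + 475*(-872))) + n(-1785, -1680) = (1097724 + (-845 + 475*(-872))) + 1/(666 - 1785) = (1097724 + (-845 - 414200)) + 1/(-1119) = (1097724 - 415045) - 1/1119 = 682679 - 1/1119 = 763917800/1119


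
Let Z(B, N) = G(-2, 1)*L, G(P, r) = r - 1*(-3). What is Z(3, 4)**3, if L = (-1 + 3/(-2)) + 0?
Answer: -1000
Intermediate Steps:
G(P, r) = 3 + r (G(P, r) = r + 3 = 3 + r)
L = -5/2 (L = (-1 + 3*(-1/2)) + 0 = (-1 - 3/2) + 0 = -5/2 + 0 = -5/2 ≈ -2.5000)
Z(B, N) = -10 (Z(B, N) = (3 + 1)*(-5/2) = 4*(-5/2) = -10)
Z(3, 4)**3 = (-10)**3 = -1000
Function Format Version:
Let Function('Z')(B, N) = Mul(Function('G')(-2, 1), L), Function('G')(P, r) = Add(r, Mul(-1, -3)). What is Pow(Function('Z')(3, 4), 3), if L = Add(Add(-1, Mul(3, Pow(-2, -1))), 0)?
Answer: -1000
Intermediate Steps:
Function('G')(P, r) = Add(3, r) (Function('G')(P, r) = Add(r, 3) = Add(3, r))
L = Rational(-5, 2) (L = Add(Add(-1, Mul(3, Rational(-1, 2))), 0) = Add(Add(-1, Rational(-3, 2)), 0) = Add(Rational(-5, 2), 0) = Rational(-5, 2) ≈ -2.5000)
Function('Z')(B, N) = -10 (Function('Z')(B, N) = Mul(Add(3, 1), Rational(-5, 2)) = Mul(4, Rational(-5, 2)) = -10)
Pow(Function('Z')(3, 4), 3) = Pow(-10, 3) = -1000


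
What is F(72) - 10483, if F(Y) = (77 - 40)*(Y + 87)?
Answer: -4600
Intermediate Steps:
F(Y) = 3219 + 37*Y (F(Y) = 37*(87 + Y) = 3219 + 37*Y)
F(72) - 10483 = (3219 + 37*72) - 10483 = (3219 + 2664) - 10483 = 5883 - 10483 = -4600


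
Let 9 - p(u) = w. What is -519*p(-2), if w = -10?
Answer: -9861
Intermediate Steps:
p(u) = 19 (p(u) = 9 - 1*(-10) = 9 + 10 = 19)
-519*p(-2) = -519*19 = -9861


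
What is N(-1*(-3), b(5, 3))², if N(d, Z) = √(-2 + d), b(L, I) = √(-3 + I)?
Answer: 1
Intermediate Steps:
N(-1*(-3), b(5, 3))² = (√(-2 - 1*(-3)))² = (√(-2 + 3))² = (√1)² = 1² = 1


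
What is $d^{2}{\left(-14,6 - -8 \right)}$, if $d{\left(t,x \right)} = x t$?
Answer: $38416$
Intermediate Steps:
$d{\left(t,x \right)} = t x$
$d^{2}{\left(-14,6 - -8 \right)} = \left(- 14 \left(6 - -8\right)\right)^{2} = \left(- 14 \left(6 + 8\right)\right)^{2} = \left(\left(-14\right) 14\right)^{2} = \left(-196\right)^{2} = 38416$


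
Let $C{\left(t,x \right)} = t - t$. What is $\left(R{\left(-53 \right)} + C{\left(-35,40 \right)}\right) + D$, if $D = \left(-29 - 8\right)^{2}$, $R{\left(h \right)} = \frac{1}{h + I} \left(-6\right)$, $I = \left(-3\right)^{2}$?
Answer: $\frac{30121}{22} \approx 1369.1$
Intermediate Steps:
$I = 9$
$C{\left(t,x \right)} = 0$
$R{\left(h \right)} = - \frac{6}{9 + h}$ ($R{\left(h \right)} = \frac{1}{h + 9} \left(-6\right) = \frac{1}{9 + h} \left(-6\right) = - \frac{6}{9 + h}$)
$D = 1369$ ($D = \left(-37\right)^{2} = 1369$)
$\left(R{\left(-53 \right)} + C{\left(-35,40 \right)}\right) + D = \left(- \frac{6}{9 - 53} + 0\right) + 1369 = \left(- \frac{6}{-44} + 0\right) + 1369 = \left(\left(-6\right) \left(- \frac{1}{44}\right) + 0\right) + 1369 = \left(\frac{3}{22} + 0\right) + 1369 = \frac{3}{22} + 1369 = \frac{30121}{22}$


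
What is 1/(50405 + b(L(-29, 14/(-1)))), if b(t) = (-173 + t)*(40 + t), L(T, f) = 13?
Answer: 1/41925 ≈ 2.3852e-5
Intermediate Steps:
1/(50405 + b(L(-29, 14/(-1)))) = 1/(50405 + (-6920 + 13² - 133*13)) = 1/(50405 + (-6920 + 169 - 1729)) = 1/(50405 - 8480) = 1/41925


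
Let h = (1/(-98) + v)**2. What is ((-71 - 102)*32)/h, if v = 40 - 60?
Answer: -53167744/3845521 ≈ -13.826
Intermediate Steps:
v = -20
h = 3845521/9604 (h = (1/(-98) - 20)**2 = (-1/98 - 20)**2 = (-1961/98)**2 = 3845521/9604 ≈ 400.41)
((-71 - 102)*32)/h = ((-71 - 102)*32)/(3845521/9604) = -173*32*(9604/3845521) = -5536*9604/3845521 = -53167744/3845521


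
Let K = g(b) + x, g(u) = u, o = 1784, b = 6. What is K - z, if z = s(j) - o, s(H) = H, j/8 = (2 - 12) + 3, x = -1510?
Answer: 336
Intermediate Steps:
j = -56 (j = 8*((2 - 12) + 3) = 8*(-10 + 3) = 8*(-7) = -56)
K = -1504 (K = 6 - 1510 = -1504)
z = -1840 (z = -56 - 1*1784 = -56 - 1784 = -1840)
K - z = -1504 - 1*(-1840) = -1504 + 1840 = 336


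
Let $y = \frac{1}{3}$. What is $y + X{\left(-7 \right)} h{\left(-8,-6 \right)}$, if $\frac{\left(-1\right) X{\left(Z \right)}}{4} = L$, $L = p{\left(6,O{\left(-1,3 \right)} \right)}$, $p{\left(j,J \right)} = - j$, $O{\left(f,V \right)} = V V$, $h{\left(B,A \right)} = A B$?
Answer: $\frac{3457}{3} \approx 1152.3$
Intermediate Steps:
$O{\left(f,V \right)} = V^{2}$
$y = \frac{1}{3} \approx 0.33333$
$L = -6$ ($L = \left(-1\right) 6 = -6$)
$X{\left(Z \right)} = 24$ ($X{\left(Z \right)} = \left(-4\right) \left(-6\right) = 24$)
$y + X{\left(-7 \right)} h{\left(-8,-6 \right)} = \frac{1}{3} + 24 \left(\left(-6\right) \left(-8\right)\right) = \frac{1}{3} + 24 \cdot 48 = \frac{1}{3} + 1152 = \frac{3457}{3}$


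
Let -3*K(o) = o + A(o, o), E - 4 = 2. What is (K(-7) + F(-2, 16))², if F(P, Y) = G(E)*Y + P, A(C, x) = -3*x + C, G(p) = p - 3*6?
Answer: 346921/9 ≈ 38547.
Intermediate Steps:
E = 6 (E = 4 + 2 = 6)
G(p) = -18 + p (G(p) = p - 18 = -18 + p)
A(C, x) = C - 3*x
K(o) = o/3 (K(o) = -(o + (o - 3*o))/3 = -(o - 2*o)/3 = -(-1)*o/3 = o/3)
F(P, Y) = P - 12*Y (F(P, Y) = (-18 + 6)*Y + P = -12*Y + P = P - 12*Y)
(K(-7) + F(-2, 16))² = ((⅓)*(-7) + (-2 - 12*16))² = (-7/3 + (-2 - 192))² = (-7/3 - 194)² = (-589/3)² = 346921/9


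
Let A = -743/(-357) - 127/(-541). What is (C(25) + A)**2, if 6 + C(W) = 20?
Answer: 9930187488400/37301900769 ≈ 266.21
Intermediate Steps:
C(W) = 14 (C(W) = -6 + 20 = 14)
A = 447302/193137 (A = -743*(-1/357) - 127*(-1/541) = 743/357 + 127/541 = 447302/193137 ≈ 2.3160)
(C(25) + A)**2 = (14 + 447302/193137)**2 = (3151220/193137)**2 = 9930187488400/37301900769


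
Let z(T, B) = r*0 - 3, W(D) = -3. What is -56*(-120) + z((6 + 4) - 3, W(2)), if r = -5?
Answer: 6717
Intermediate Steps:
z(T, B) = -3 (z(T, B) = -5*0 - 3 = 0 - 3 = -3)
-56*(-120) + z((6 + 4) - 3, W(2)) = -56*(-120) - 3 = 6720 - 3 = 6717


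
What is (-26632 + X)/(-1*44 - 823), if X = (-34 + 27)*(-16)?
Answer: 520/17 ≈ 30.588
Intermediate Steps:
X = 112 (X = -7*(-16) = 112)
(-26632 + X)/(-1*44 - 823) = (-26632 + 112)/(-1*44 - 823) = -26520/(-44 - 823) = -26520/(-867) = -26520*(-1/867) = 520/17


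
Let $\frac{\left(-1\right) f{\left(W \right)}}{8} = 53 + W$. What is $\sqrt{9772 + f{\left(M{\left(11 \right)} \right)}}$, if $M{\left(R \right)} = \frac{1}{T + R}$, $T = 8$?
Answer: $\frac{2 \sqrt{843619}}{19} \approx 96.683$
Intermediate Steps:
$M{\left(R \right)} = \frac{1}{8 + R}$
$f{\left(W \right)} = -424 - 8 W$ ($f{\left(W \right)} = - 8 \left(53 + W\right) = -424 - 8 W$)
$\sqrt{9772 + f{\left(M{\left(11 \right)} \right)}} = \sqrt{9772 - \left(424 + \frac{8}{8 + 11}\right)} = \sqrt{9772 - \left(424 + \frac{8}{19}\right)} = \sqrt{9772 - \frac{8064}{19}} = \sqrt{\frac{177604}{19}} = \frac{2 \sqrt{843619}}{19}$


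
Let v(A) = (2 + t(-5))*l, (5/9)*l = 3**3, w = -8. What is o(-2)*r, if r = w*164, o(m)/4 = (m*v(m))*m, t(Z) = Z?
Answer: 15303168/5 ≈ 3.0606e+6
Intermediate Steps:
l = 243/5 (l = (9/5)*3**3 = (9/5)*27 = 243/5 ≈ 48.600)
v(A) = -729/5 (v(A) = (2 - 5)*(243/5) = -3*243/5 = -729/5)
o(m) = -2916*m**2/5 (o(m) = 4*((m*(-729/5))*m) = 4*((-729*m/5)*m) = 4*(-729*m**2/5) = -2916*m**2/5)
r = -1312 (r = -8*164 = -1312)
o(-2)*r = -2916/5*(-2)**2*(-1312) = -2916/5*4*(-1312) = -11664/5*(-1312) = 15303168/5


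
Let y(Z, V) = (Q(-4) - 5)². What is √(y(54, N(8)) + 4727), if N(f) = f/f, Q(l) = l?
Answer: 2*√1202 ≈ 69.340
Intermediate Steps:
N(f) = 1
y(Z, V) = 81 (y(Z, V) = (-4 - 5)² = (-9)² = 81)
√(y(54, N(8)) + 4727) = √(81 + 4727) = √4808 = 2*√1202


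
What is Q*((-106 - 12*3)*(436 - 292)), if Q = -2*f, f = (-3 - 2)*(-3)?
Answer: 613440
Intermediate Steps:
f = 15 (f = -5*(-3) = 15)
Q = -30 (Q = -2*15 = -30)
Q*((-106 - 12*3)*(436 - 292)) = -30*(-106 - 12*3)*(436 - 292) = -30*(-106 - 36)*144 = -(-4260)*144 = -30*(-20448) = 613440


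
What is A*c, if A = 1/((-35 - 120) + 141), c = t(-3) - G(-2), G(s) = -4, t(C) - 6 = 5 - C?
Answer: -9/7 ≈ -1.2857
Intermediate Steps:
t(C) = 11 - C (t(C) = 6 + (5 - C) = 11 - C)
c = 18 (c = (11 - 1*(-3)) - 1*(-4) = (11 + 3) + 4 = 14 + 4 = 18)
A = -1/14 (A = 1/(-155 + 141) = 1/(-14) = -1/14 ≈ -0.071429)
A*c = -1/14*18 = -9/7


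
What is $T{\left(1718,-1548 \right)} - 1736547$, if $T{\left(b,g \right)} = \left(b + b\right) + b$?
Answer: $-1731393$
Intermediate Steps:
$T{\left(b,g \right)} = 3 b$ ($T{\left(b,g \right)} = 2 b + b = 3 b$)
$T{\left(1718,-1548 \right)} - 1736547 = 3 \cdot 1718 - 1736547 = 5154 - 1736547 = -1731393$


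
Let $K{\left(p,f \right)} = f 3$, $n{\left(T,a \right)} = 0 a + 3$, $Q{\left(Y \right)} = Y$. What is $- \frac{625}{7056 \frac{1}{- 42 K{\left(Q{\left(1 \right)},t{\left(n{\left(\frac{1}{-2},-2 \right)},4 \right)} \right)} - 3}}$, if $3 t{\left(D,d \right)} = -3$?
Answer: $- \frac{25625}{2352} \approx -10.895$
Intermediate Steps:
$n{\left(T,a \right)} = 3$ ($n{\left(T,a \right)} = 0 + 3 = 3$)
$t{\left(D,d \right)} = -1$ ($t{\left(D,d \right)} = \frac{1}{3} \left(-3\right) = -1$)
$K{\left(p,f \right)} = 3 f$
$- \frac{625}{7056 \frac{1}{- 42 K{\left(Q{\left(1 \right)},t{\left(n{\left(\frac{1}{-2},-2 \right)},4 \right)} \right)} - 3}} = - \frac{625}{7056 \frac{1}{- 42 \cdot 3 \left(-1\right) - 3}} = - \frac{625}{7056 \frac{1}{\left(-42\right) \left(-3\right) - 3}} = - \frac{625}{7056 \frac{1}{126 - 3}} = - \frac{625}{7056 \cdot \frac{1}{123}} = - \frac{625}{\frac{2352}{41}} = \left(-625\right) \frac{41}{2352} = - \frac{25625}{2352}$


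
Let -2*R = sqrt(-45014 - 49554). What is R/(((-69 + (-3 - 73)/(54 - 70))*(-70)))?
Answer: -2*I*sqrt(23642)/8995 ≈ -0.034188*I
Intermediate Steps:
R = -I*sqrt(23642) (R = -sqrt(-45014 - 49554)/2 = -I*sqrt(23642) ≈ -153.76*I)
R/(((-69 + (-3 - 73)/(54 - 70))*(-70))) = (-I*sqrt(23642))/(((-69 + (-3 - 73)/(54 - 70))*(-70))) = (-I*sqrt(23642))/(((-69 - 76/(-16))*(-70))) = (-I*sqrt(23642))/(((-69 - 76*(-1/16))*(-70))) = (-I*sqrt(23642))/(((-69 + 19/4)*(-70))) = (-I*sqrt(23642))/((-257/4*(-70))) = (-I*sqrt(23642))/(8995/2) = -I*sqrt(23642)*(2/8995) = -2*I*sqrt(23642)/8995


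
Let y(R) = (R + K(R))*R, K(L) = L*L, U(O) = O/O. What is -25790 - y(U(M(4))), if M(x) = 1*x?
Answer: -25792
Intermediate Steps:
M(x) = x
U(O) = 1
K(L) = L²
y(R) = R*(R + R²) (y(R) = (R + R²)*R = R*(R + R²))
-25790 - y(U(M(4))) = -25790 - 1²*(1 + 1) = -25790 - 2 = -25792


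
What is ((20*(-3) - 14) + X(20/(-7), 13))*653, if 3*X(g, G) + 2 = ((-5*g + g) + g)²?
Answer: -4816528/147 ≈ -32766.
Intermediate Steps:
X(g, G) = -⅔ + 3*g² (X(g, G) = -⅔ + ((-5*g + g) + g)²/3 = -⅔ + (-4*g + g)²/3 = -⅔ + (-3*g)²/3 = -⅔ + (9*g²)/3 = -⅔ + 3*g²)
((20*(-3) - 14) + X(20/(-7), 13))*653 = ((20*(-3) - 14) + (-⅔ + 3*(20/(-7))²))*653 = ((-60 - 14) + (-⅔ + 3*(20*(-⅐))²))*653 = (-74 + (-⅔ + 3*(-20/7)²))*653 = (-74 + (-⅔ + 3*(400/49)))*653 = (-74 + (-⅔ + 1200/49))*653 = (-74 + 3502/147)*653 = -7376/147*653 = -4816528/147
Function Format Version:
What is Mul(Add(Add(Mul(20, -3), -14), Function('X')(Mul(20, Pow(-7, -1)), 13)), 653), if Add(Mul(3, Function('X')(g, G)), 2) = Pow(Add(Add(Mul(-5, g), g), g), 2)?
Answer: Rational(-4816528, 147) ≈ -32766.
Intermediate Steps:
Function('X')(g, G) = Add(Rational(-2, 3), Mul(3, Pow(g, 2))) (Function('X')(g, G) = Add(Rational(-2, 3), Mul(Rational(1, 3), Pow(Add(Add(Mul(-5, g), g), g), 2))) = Add(Rational(-2, 3), Mul(Rational(1, 3), Pow(Add(Mul(-4, g), g), 2))) = Add(Rational(-2, 3), Mul(Rational(1, 3), Pow(Mul(-3, g), 2))) = Add(Rational(-2, 3), Mul(Rational(1, 3), Mul(9, Pow(g, 2)))) = Add(Rational(-2, 3), Mul(3, Pow(g, 2))))
Mul(Add(Add(Mul(20, -3), -14), Function('X')(Mul(20, Pow(-7, -1)), 13)), 653) = Mul(Add(Add(Mul(20, -3), -14), Add(Rational(-2, 3), Mul(3, Pow(Mul(20, Pow(-7, -1)), 2)))), 653) = Mul(Add(Add(-60, -14), Add(Rational(-2, 3), Mul(3, Pow(Mul(20, Rational(-1, 7)), 2)))), 653) = Mul(Add(-74, Add(Rational(-2, 3), Mul(3, Pow(Rational(-20, 7), 2)))), 653) = Mul(Add(-74, Add(Rational(-2, 3), Mul(3, Rational(400, 49)))), 653) = Mul(Add(-74, Add(Rational(-2, 3), Rational(1200, 49))), 653) = Mul(Add(-74, Rational(3502, 147)), 653) = Mul(Rational(-7376, 147), 653) = Rational(-4816528, 147)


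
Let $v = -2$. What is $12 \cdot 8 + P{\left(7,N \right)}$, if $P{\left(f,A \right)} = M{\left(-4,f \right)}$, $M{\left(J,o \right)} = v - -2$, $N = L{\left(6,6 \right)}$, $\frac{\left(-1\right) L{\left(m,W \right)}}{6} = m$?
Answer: $96$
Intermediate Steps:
$L{\left(m,W \right)} = - 6 m$
$N = -36$ ($N = \left(-6\right) 6 = -36$)
$M{\left(J,o \right)} = 0$ ($M{\left(J,o \right)} = -2 - -2 = -2 + 2 = 0$)
$P{\left(f,A \right)} = 0$
$12 \cdot 8 + P{\left(7,N \right)} = 12 \cdot 8 + 0 = 96 + 0 = 96$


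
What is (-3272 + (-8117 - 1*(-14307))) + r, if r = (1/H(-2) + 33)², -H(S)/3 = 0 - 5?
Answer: 902566/225 ≈ 4011.4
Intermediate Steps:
H(S) = 15 (H(S) = -3*(0 - 5) = -3*(-5) = 15)
r = 246016/225 (r = (1/15 + 33)² = (496/15)² = 246016/225 ≈ 1093.4)
(-3272 + (-8117 - 1*(-14307))) + r = (-3272 + (-8117 - 1*(-14307))) + 246016/225 = (-3272 + (-8117 + 14307)) + 246016/225 = (-3272 + 6190) + 246016/225 = 2918 + 246016/225 = 902566/225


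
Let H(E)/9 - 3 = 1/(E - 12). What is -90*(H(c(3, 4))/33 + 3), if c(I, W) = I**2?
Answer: -3690/11 ≈ -335.45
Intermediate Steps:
H(E) = 27 + 9/(-12 + E) (H(E) = 27 + 9/(E - 12) = 27 + 9/(-12 + E))
-90*(H(c(3, 4))/33 + 3) = -90*((9*(-35 + 3*3**2)/(-12 + 3**2))/33 + 3) = -90*((9*(-35 + 3*9)/(-12 + 9))*(1/33) + 3) = -90*((9*(-35 + 27)/(-3))*(1/33) + 3) = -90*((9*(-1/3)*(-8))*(1/33) + 3) = -90*(24*(1/33) + 3) = -90*(8/11 + 3) = -90*41/11 = -3690/11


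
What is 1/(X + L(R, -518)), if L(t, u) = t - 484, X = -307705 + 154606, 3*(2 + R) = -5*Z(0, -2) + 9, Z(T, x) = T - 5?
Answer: -3/460721 ≈ -6.5115e-6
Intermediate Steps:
Z(T, x) = -5 + T
R = 28/3 (R = -2 + (-5*(-5 + 0) + 9)/3 = -2 + (-5*(-5) + 9)/3 = -2 + (25 + 9)/3 = -2 + (1/3)*34 = -2 + 34/3 = 28/3 ≈ 9.3333)
X = -153099
L(t, u) = -484 + t
1/(X + L(R, -518)) = 1/(-153099 + (-484 + 28/3)) = 1/(-153099 - 1424/3) = 1/(-460721/3) = -3/460721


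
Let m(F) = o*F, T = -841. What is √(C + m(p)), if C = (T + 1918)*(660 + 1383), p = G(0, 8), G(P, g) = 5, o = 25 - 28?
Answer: 14*√11226 ≈ 1483.3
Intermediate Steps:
o = -3
p = 5
C = 2200311 (C = (-841 + 1918)*(660 + 1383) = 1077*2043 = 2200311)
m(F) = -3*F
√(C + m(p)) = √(2200311 - 3*5) = √(2200311 - 15) = √2200296 = 14*√11226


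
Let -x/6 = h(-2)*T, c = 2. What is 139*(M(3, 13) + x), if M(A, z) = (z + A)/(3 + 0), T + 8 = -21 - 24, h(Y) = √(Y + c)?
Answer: 2224/3 ≈ 741.33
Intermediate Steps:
h(Y) = √(2 + Y) (h(Y) = √(Y + 2) = √(2 + Y))
T = -53 (T = -8 + (-21 - 24) = -8 - 45 = -53)
M(A, z) = A/3 + z/3 (M(A, z) = (A + z)/3 = (A + z)*(⅓) = A/3 + z/3)
x = 0 (x = -6*√(2 - 2)*(-53) = -6*√0*(-53) = -0*(-53) = -6*0 = 0)
139*(M(3, 13) + x) = 139*(((⅓)*3 + (⅓)*13) + 0) = 139*((1 + 13/3) + 0) = 139*(16/3 + 0) = 139*(16/3) = 2224/3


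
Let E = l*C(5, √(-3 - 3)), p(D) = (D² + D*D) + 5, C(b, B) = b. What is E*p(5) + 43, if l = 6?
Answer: 1693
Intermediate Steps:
p(D) = 5 + 2*D² (p(D) = (D² + D²) + 5 = 2*D² + 5 = 5 + 2*D²)
E = 30 (E = 6*5 = 30)
E*p(5) + 43 = 30*(5 + 2*5²) + 43 = 30*(5 + 2*25) + 43 = 30*(5 + 50) + 43 = 30*55 + 43 = 1650 + 43 = 1693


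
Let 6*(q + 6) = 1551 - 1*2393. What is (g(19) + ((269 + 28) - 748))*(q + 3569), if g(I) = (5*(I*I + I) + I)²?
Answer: 12602635160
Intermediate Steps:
q = -439/3 (q = -6 + (1551 - 1*2393)/6 = -6 + (1551 - 2393)/6 = -6 + (⅙)*(-842) = -6 - 421/3 = -439/3 ≈ -146.33)
g(I) = (5*I² + 6*I)² (g(I) = (5*(I² + I) + I)² = (5*(I + I²) + I)² = ((5*I + 5*I²) + I)² = (5*I² + 6*I)²)
(g(19) + ((269 + 28) - 748))*(q + 3569) = (19²*(6 + 5*19)² + ((269 + 28) - 748))*(-439/3 + 3569) = (361*(6 + 95)² + (297 - 748))*(10268/3) = (361*101² - 451)*(10268/3) = (361*10201 - 451)*(10268/3) = (3682561 - 451)*(10268/3) = 3682110*(10268/3) = 12602635160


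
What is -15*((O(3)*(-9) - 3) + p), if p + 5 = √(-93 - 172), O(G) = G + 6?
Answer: 1335 - 15*I*√265 ≈ 1335.0 - 244.18*I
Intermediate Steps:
O(G) = 6 + G
p = -5 + I*√265 (p = -5 + √(-93 - 172) = -5 + √(-265) = -5 + I*√265 ≈ -5.0 + 16.279*I)
-15*((O(3)*(-9) - 3) + p) = -15*(((6 + 3)*(-9) - 3) + (-5 + I*√265)) = -15*((9*(-9) - 3) + (-5 + I*√265)) = -15*((-81 - 3) + (-5 + I*√265)) = -15*(-84 + (-5 + I*√265)) = -15*(-89 + I*√265) = 1335 - 15*I*√265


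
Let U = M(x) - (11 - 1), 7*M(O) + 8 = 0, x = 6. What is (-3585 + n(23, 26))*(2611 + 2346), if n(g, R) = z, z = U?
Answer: -124782561/7 ≈ -1.7826e+7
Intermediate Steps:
M(O) = -8/7 (M(O) = -8/7 + (⅐)*0 = -8/7 + 0 = -8/7)
U = -78/7 (U = -8/7 - (11 - 1) = -8/7 - 1*10 = -8/7 - 10 = -78/7 ≈ -11.143)
z = -78/7 ≈ -11.143
n(g, R) = -78/7
(-3585 + n(23, 26))*(2611 + 2346) = (-3585 - 78/7)*(2611 + 2346) = -25173/7*4957 = -124782561/7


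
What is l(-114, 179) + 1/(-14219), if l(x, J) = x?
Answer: -1620967/14219 ≈ -114.00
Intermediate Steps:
l(-114, 179) + 1/(-14219) = -114 + 1/(-14219) = -114 - 1/14219 = -1620967/14219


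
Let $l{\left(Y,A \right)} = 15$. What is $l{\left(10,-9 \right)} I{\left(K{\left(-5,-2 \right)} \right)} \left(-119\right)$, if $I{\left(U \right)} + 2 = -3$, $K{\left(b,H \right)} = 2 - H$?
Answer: $8925$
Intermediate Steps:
$I{\left(U \right)} = -5$ ($I{\left(U \right)} = -2 - 3 = -5$)
$l{\left(10,-9 \right)} I{\left(K{\left(-5,-2 \right)} \right)} \left(-119\right) = 15 \left(-5\right) \left(-119\right) = \left(-75\right) \left(-119\right) = 8925$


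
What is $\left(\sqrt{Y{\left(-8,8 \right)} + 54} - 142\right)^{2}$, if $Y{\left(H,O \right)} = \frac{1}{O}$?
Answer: $\frac{\left(568 - \sqrt{866}\right)^{2}}{16} \approx 18129.0$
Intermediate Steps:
$\left(\sqrt{Y{\left(-8,8 \right)} + 54} - 142\right)^{2} = \left(\sqrt{\frac{1}{8} + 54} - 142\right)^{2} = \left(\sqrt{\frac{433}{8}} - 142\right)^{2} = \left(\frac{\sqrt{866}}{4} - 142\right)^{2} = \left(-142 + \frac{\sqrt{866}}{4}\right)^{2}$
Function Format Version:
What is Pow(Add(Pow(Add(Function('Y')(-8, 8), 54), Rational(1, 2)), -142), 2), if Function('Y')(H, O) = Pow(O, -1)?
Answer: Mul(Rational(1, 16), Pow(Add(568, Mul(-1, Pow(866, Rational(1, 2)))), 2)) ≈ 18129.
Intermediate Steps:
Pow(Add(Pow(Add(Function('Y')(-8, 8), 54), Rational(1, 2)), -142), 2) = Pow(Add(Pow(Add(Pow(8, -1), 54), Rational(1, 2)), -142), 2) = Pow(Add(Pow(Add(Rational(1, 8), 54), Rational(1, 2)), -142), 2) = Pow(Add(Pow(Rational(433, 8), Rational(1, 2)), -142), 2) = Pow(Add(Mul(Rational(1, 4), Pow(866, Rational(1, 2))), -142), 2) = Pow(Add(-142, Mul(Rational(1, 4), Pow(866, Rational(1, 2)))), 2)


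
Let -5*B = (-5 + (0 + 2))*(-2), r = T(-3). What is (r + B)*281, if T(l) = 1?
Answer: -281/5 ≈ -56.200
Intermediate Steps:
r = 1
B = -6/5 (B = -(-5 + (0 + 2))*(-2)/5 = -(-5 + 2)*(-2)/5 = -(-3)*(-2)/5 = -⅕*6 = -6/5 ≈ -1.2000)
(r + B)*281 = (1 - 6/5)*281 = -⅕*281 = -281/5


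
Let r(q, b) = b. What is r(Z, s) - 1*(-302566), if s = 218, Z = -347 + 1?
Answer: 302784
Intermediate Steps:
Z = -346
r(Z, s) - 1*(-302566) = 218 - 1*(-302566) = 218 + 302566 = 302784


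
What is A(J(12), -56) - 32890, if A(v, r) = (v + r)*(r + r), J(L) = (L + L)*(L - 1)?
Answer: -56186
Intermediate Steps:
J(L) = 2*L*(-1 + L) (J(L) = (2*L)*(-1 + L) = 2*L*(-1 + L))
A(v, r) = 2*r*(r + v) (A(v, r) = (r + v)*(2*r) = 2*r*(r + v))
A(J(12), -56) - 32890 = 2*(-56)*(-56 + 2*12*(-1 + 12)) - 32890 = 2*(-56)*(-56 + 2*12*11) - 32890 = 2*(-56)*(-56 + 264) - 32890 = 2*(-56)*208 - 32890 = -23296 - 32890 = -56186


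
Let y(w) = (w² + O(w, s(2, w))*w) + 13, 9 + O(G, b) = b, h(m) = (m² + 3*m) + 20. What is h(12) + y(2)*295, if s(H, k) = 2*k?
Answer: 2265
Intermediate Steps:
h(m) = 20 + m² + 3*m
O(G, b) = -9 + b
y(w) = 13 + w² + w*(-9 + 2*w) (y(w) = (w² + (-9 + 2*w)*w) + 13 = (w² + w*(-9 + 2*w)) + 13 = 13 + w² + w*(-9 + 2*w))
h(12) + y(2)*295 = (20 + 12² + 3*12) + (13 - 9*2 + 3*2²)*295 = (20 + 144 + 36) + (13 - 18 + 3*4)*295 = 200 + (13 - 18 + 12)*295 = 200 + 7*295 = 200 + 2065 = 2265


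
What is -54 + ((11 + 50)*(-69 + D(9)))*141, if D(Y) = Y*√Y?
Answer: -361296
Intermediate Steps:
D(Y) = Y^(3/2)
-54 + ((11 + 50)*(-69 + D(9)))*141 = -54 + ((11 + 50)*(-69 + 9^(3/2)))*141 = -54 + (61*(-69 + 27))*141 = -54 + (61*(-42))*141 = -54 - 2562*141 = -54 - 361242 = -361296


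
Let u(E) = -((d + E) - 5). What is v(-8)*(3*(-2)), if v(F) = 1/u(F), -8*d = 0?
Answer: -6/13 ≈ -0.46154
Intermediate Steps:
d = 0 (d = -⅛*0 = 0)
u(E) = 5 - E (u(E) = -((0 + E) - 5) = -(E - 5) = -(-5 + E) = 5 - E)
v(F) = 1/(5 - F)
v(-8)*(3*(-2)) = (-1/(-5 - 8))*(3*(-2)) = -1/(-13)*(-6) = -1*(-1/13)*(-6) = (1/13)*(-6) = -6/13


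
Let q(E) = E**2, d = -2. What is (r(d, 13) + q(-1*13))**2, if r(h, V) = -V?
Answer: 24336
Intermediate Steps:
(r(d, 13) + q(-1*13))**2 = (-1*13 + (-1*13)**2)**2 = (-13 + (-13)**2)**2 = (-13 + 169)**2 = 156**2 = 24336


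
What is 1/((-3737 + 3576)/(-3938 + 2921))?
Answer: 1017/161 ≈ 6.3168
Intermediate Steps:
1/((-3737 + 3576)/(-3938 + 2921)) = 1/(-161/(-1017)) = 1/(-161*(-1/1017)) = 1/(161/1017) = 1017/161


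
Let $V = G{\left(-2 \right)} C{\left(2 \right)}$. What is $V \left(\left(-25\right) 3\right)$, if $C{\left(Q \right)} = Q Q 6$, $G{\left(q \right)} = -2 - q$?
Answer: $0$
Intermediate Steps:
$C{\left(Q \right)} = 6 Q^{2}$ ($C{\left(Q \right)} = Q^{2} \cdot 6 = 6 Q^{2}$)
$V = 0$ ($V = \left(-2 - -2\right) 6 \cdot 2^{2} = \left(-2 + 2\right) 6 \cdot 4 = 0 \cdot 24 = 0$)
$V \left(\left(-25\right) 3\right) = 0 \left(\left(-25\right) 3\right) = 0 \left(-75\right) = 0$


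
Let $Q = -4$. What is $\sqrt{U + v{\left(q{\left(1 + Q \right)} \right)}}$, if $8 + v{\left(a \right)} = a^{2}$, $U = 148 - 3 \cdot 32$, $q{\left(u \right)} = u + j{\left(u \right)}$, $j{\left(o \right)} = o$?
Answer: $4 \sqrt{5} \approx 8.9443$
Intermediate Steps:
$q{\left(u \right)} = 2 u$ ($q{\left(u \right)} = u + u = 2 u$)
$U = 52$ ($U = 148 - 96 = 52$)
$v{\left(a \right)} = -8 + a^{2}$
$\sqrt{U + v{\left(q{\left(1 + Q \right)} \right)}} = \sqrt{52 - \left(8 - \left(2 \left(1 - 4\right)\right)^{2}\right)} = \sqrt{52 - \left(8 - \left(2 \left(-3\right)\right)^{2}\right)} = \sqrt{52 - \left(8 - \left(-6\right)^{2}\right)} = \sqrt{52 + \left(-8 + 36\right)} = \sqrt{52 + 28} = \sqrt{80} = 4 \sqrt{5}$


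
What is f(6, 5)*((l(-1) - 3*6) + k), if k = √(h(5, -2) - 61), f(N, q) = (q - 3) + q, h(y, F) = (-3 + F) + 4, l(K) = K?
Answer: -133 + 7*I*√62 ≈ -133.0 + 55.118*I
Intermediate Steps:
h(y, F) = 1 + F
f(N, q) = -3 + 2*q (f(N, q) = (-3 + q) + q = -3 + 2*q)
k = I*√62 (k = √((1 - 2) - 61) = √(-1 - 61) = √(-62) = I*√62 ≈ 7.874*I)
f(6, 5)*((l(-1) - 3*6) + k) = (-3 + 2*5)*((-1 - 3*6) + I*√62) = (-3 + 10)*((-1 - 18) + I*√62) = 7*(-19 + I*√62) = -133 + 7*I*√62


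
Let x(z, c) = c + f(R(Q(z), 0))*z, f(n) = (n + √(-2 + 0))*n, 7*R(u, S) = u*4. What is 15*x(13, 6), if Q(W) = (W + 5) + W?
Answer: 3002730/49 + 24180*I*√2/7 ≈ 61280.0 + 4885.1*I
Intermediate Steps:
Q(W) = 5 + 2*W (Q(W) = (5 + W) + W = 5 + 2*W)
R(u, S) = 4*u/7 (R(u, S) = (u*4)/7 = (4*u)/7 = 4*u/7)
f(n) = n*(n + I*√2) (f(n) = (n + √(-2))*n = (n + I*√2)*n = n*(n + I*√2))
x(z, c) = c + z*(20/7 + 8*z/7)*(20/7 + 8*z/7 + I*√2) (x(z, c) = c + ((4*(5 + 2*z)/7)*(4*(5 + 2*z)/7 + I*√2))*z = c + ((20/7 + 8*z/7)*((20/7 + 8*z/7) + I*√2))*z = c + ((20/7 + 8*z/7)*(20/7 + 8*z/7 + I*√2))*z = c + z*(20/7 + 8*z/7)*(20/7 + 8*z/7 + I*√2))
15*x(13, 6) = 15*(6 + (4/49)*13*(5 + 2*13)*(20 + 8*13 + 7*I*√2)) = 15*(6 + (4/49)*13*(5 + 26)*(20 + 104 + 7*I*√2)) = 15*(6 + (4/49)*13*31*(124 + 7*I*√2)) = 15*(6 + (199888/49 + 1612*I*√2/7)) = 15*(200182/49 + 1612*I*√2/7) = 3002730/49 + 24180*I*√2/7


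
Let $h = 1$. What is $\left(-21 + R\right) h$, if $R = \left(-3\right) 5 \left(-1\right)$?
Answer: $-6$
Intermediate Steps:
$R = 15$ ($R = \left(-15\right) \left(-1\right) = 15$)
$\left(-21 + R\right) h = \left(-21 + 15\right) 1 = \left(-6\right) 1 = -6$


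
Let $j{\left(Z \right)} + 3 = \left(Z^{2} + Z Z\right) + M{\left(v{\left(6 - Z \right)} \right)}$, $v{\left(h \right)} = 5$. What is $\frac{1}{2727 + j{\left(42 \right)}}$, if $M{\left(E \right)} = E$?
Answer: $\frac{1}{6257} \approx 0.00015982$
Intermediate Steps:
$j{\left(Z \right)} = 2 + 2 Z^{2}$ ($j{\left(Z \right)} = -3 + \left(\left(Z^{2} + Z Z\right) + 5\right) = -3 + \left(\left(Z^{2} + Z^{2}\right) + 5\right) = -3 + \left(2 Z^{2} + 5\right) = -3 + \left(5 + 2 Z^{2}\right) = 2 + 2 Z^{2}$)
$\frac{1}{2727 + j{\left(42 \right)}} = \frac{1}{2727 + \left(2 + 2 \cdot 42^{2}\right)} = \frac{1}{2727 + \left(2 + 2 \cdot 1764\right)} = \frac{1}{2727 + \left(2 + 3528\right)} = \frac{1}{2727 + 3530} = \frac{1}{6257}$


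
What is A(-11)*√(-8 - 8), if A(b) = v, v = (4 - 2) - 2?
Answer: 0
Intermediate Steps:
v = 0 (v = 2 - 2 = 0)
A(b) = 0
A(-11)*√(-8 - 8) = 0*√(-8 - 8) = 0*√(-16) = 0*(4*I) = 0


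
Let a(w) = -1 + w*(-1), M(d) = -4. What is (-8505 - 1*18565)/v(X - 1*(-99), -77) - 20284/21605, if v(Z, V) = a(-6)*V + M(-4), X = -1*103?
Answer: 576956874/8404345 ≈ 68.650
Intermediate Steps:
X = -103
a(w) = -1 - w
v(Z, V) = -4 + 5*V (v(Z, V) = (-1 - 1*(-6))*V - 4 = (-1 + 6)*V - 4 = 5*V - 4 = -4 + 5*V)
(-8505 - 1*18565)/v(X - 1*(-99), -77) - 20284/21605 = (-8505 - 1*18565)/(-4 + 5*(-77)) - 20284/21605 = (-8505 - 18565)/(-4 - 385) - 20284*1/21605 = -27070/(-389) - 20284/21605 = -27070*(-1/389) - 20284/21605 = 27070/389 - 20284/21605 = 576956874/8404345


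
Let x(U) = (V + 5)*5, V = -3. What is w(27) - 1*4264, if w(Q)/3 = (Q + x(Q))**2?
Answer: -157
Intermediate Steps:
x(U) = 10 (x(U) = (-3 + 5)*5 = 2*5 = 10)
w(Q) = 3*(10 + Q)**2 (w(Q) = 3*(Q + 10)**2 = 3*(10 + Q)**2)
w(27) - 1*4264 = 3*(10 + 27)**2 - 1*4264 = 3*37**2 - 4264 = 3*1369 - 4264 = 4107 - 4264 = -157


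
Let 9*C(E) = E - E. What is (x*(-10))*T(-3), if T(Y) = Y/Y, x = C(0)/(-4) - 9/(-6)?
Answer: -15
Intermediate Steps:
C(E) = 0 (C(E) = (E - E)/9 = (1/9)*0 = 0)
x = 3/2 (x = 0/(-4) - 9/(-6) = 0*(-1/4) - 9*(-1/6) = 0 + 3/2 = 3/2 ≈ 1.5000)
T(Y) = 1
(x*(-10))*T(-3) = ((3/2)*(-10))*1 = -15*1 = -15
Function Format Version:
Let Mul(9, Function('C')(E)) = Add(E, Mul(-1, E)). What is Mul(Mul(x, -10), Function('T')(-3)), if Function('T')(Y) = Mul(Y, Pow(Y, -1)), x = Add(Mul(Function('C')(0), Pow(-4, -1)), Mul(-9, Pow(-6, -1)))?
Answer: -15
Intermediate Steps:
Function('C')(E) = 0 (Function('C')(E) = Mul(Rational(1, 9), Add(E, Mul(-1, E))) = Mul(Rational(1, 9), 0) = 0)
x = Rational(3, 2) (x = Add(Mul(0, Pow(-4, -1)), Mul(-9, Pow(-6, -1))) = Add(Mul(0, Rational(-1, 4)), Mul(-9, Rational(-1, 6))) = Add(0, Rational(3, 2)) = Rational(3, 2) ≈ 1.5000)
Function('T')(Y) = 1
Mul(Mul(x, -10), Function('T')(-3)) = Mul(Mul(Rational(3, 2), -10), 1) = Mul(-15, 1) = -15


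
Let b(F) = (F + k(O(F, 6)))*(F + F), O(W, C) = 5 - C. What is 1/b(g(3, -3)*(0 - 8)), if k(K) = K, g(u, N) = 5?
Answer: 1/3280 ≈ 0.00030488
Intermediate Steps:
b(F) = 2*F*(-1 + F) (b(F) = (F + (5 - 1*6))*(F + F) = (F + (5 - 6))*(2*F) = (F - 1)*(2*F) = (-1 + F)*(2*F) = 2*F*(-1 + F))
1/b(g(3, -3)*(0 - 8)) = 1/(2*(5*(0 - 8))*(-1 + 5*(0 - 8))) = 1/(2*(5*(-8))*(-1 + 5*(-8))) = 1/(2*(-40)*(-1 - 40)) = 1/(2*(-40)*(-41)) = 1/3280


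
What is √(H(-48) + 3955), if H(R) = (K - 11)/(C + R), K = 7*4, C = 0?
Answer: √569469/12 ≈ 62.886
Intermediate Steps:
K = 28
H(R) = 17/R (H(R) = (28 - 11)/(0 + R) = 17/R)
√(H(-48) + 3955) = √(17/(-48) + 3955) = √(17*(-1/48) + 3955) = √(-17/48 + 3955) = √(189823/48) = √569469/12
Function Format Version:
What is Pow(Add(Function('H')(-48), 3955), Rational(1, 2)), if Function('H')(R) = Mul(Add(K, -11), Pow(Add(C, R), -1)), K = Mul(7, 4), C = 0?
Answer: Mul(Rational(1, 12), Pow(569469, Rational(1, 2))) ≈ 62.886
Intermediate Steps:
K = 28
Function('H')(R) = Mul(17, Pow(R, -1)) (Function('H')(R) = Mul(Add(28, -11), Pow(Add(0, R), -1)) = Mul(17, Pow(R, -1)))
Pow(Add(Function('H')(-48), 3955), Rational(1, 2)) = Pow(Add(Mul(17, Pow(-48, -1)), 3955), Rational(1, 2)) = Pow(Add(Mul(17, Rational(-1, 48)), 3955), Rational(1, 2)) = Pow(Add(Rational(-17, 48), 3955), Rational(1, 2)) = Pow(Rational(189823, 48), Rational(1, 2)) = Mul(Rational(1, 12), Pow(569469, Rational(1, 2)))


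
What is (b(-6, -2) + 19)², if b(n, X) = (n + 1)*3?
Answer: 16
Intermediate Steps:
b(n, X) = 3 + 3*n (b(n, X) = (1 + n)*3 = 3 + 3*n)
(b(-6, -2) + 19)² = ((3 + 3*(-6)) + 19)² = ((3 - 18) + 19)² = (-15 + 19)² = 4² = 16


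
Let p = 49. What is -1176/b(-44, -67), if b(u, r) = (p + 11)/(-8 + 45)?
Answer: -3626/5 ≈ -725.20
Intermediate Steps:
b(u, r) = 60/37 (b(u, r) = (49 + 11)/(-8 + 45) = 60/37)
-1176/b(-44, -67) = -1176/60/37 = -1176*37/60 = -3626/5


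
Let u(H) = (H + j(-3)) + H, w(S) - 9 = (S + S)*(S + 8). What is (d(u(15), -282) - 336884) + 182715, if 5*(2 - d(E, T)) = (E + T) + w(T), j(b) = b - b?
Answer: -925128/5 ≈ -1.8503e+5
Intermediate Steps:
j(b) = 0
w(S) = 9 + 2*S*(8 + S) (w(S) = 9 + (S + S)*(S + 8) = 9 + (2*S)*(8 + S) = 9 + 2*S*(8 + S))
u(H) = 2*H (u(H) = (H + 0) + H = H + H = 2*H)
d(E, T) = ⅕ - 17*T/5 - 2*T²/5 - E/5 (d(E, T) = 2 - ((E + T) + (9 + 2*T² + 16*T))/5 = 2 - (9 + E + 2*T² + 17*T)/5 = 2 + (-9/5 - 17*T/5 - 2*T²/5 - E/5) = ⅕ - 17*T/5 - 2*T²/5 - E/5)
(d(u(15), -282) - 336884) + 182715 = ((⅕ - 17/5*(-282) - ⅖*(-282)² - 2*15/5) - 336884) + 182715 = ((⅕ + 4794/5 - ⅖*79524 - ⅕*30) - 336884) + 182715 = ((⅕ + 4794/5 - 159048/5 - 6) - 336884) + 182715 = (-154283/5 - 336884) + 182715 = -1838703/5 + 182715 = -925128/5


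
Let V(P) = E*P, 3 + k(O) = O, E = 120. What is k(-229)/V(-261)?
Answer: 1/135 ≈ 0.0074074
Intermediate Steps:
k(O) = -3 + O
V(P) = 120*P
k(-229)/V(-261) = (-3 - 229)/((120*(-261))) = -232/(-31320) = -232*(-1/31320) = 1/135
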